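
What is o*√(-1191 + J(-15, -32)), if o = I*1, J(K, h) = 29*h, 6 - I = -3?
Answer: 9*I*√2119 ≈ 414.29*I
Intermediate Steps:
I = 9 (I = 6 - 1*(-3) = 6 + 3 = 9)
o = 9 (o = 9*1 = 9)
o*√(-1191 + J(-15, -32)) = 9*√(-1191 + 29*(-32)) = 9*√(-1191 - 928) = 9*√(-2119) = 9*(I*√2119) = 9*I*√2119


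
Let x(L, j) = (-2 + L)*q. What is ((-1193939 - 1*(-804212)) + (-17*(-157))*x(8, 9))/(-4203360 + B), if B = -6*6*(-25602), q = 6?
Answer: 32627/364632 ≈ 0.089479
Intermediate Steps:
x(L, j) = -12 + 6*L (x(L, j) = (-2 + L)*6 = -12 + 6*L)
B = 921672 (B = -36*(-25602) = 921672)
((-1193939 - 1*(-804212)) + (-17*(-157))*x(8, 9))/(-4203360 + B) = ((-1193939 - 1*(-804212)) + (-17*(-157))*(-12 + 6*8))/(-4203360 + 921672) = ((-1193939 + 804212) + 2669*(-12 + 48))/(-3281688) = (-389727 + 2669*36)*(-1/3281688) = (-389727 + 96084)*(-1/3281688) = -293643*(-1/3281688) = 32627/364632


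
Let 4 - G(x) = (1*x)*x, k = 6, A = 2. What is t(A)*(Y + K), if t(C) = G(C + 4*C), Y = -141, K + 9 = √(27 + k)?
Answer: 14400 - 96*√33 ≈ 13849.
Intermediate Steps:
K = -9 + √33 (K = -9 + √(27 + 6) = -9 + √33 ≈ -3.2554)
G(x) = 4 - x² (G(x) = 4 - 1*x*x = 4 - x*x = 4 - x²)
t(C) = 4 - 25*C² (t(C) = 4 - (C + 4*C)² = 4 - (5*C)² = 4 - 25*C²)
t(A)*(Y + K) = (4 - 25*2²)*(-141 + (-9 + √33)) = (4 - 25*4)*(-150 + √33) = (4 - 100)*(-150 + √33) = -96*(-150 + √33) = 14400 - 96*√33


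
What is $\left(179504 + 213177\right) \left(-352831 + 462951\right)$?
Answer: $43242031720$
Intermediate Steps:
$\left(179504 + 213177\right) \left(-352831 + 462951\right) = 392681 \cdot 110120 = 43242031720$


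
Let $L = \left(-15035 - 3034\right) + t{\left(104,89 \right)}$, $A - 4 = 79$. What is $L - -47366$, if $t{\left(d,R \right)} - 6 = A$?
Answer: $29386$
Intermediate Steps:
$A = 83$ ($A = 4 + 79 = 83$)
$t{\left(d,R \right)} = 89$ ($t{\left(d,R \right)} = 6 + 83 = 89$)
$L = -17980$ ($L = \left(-15035 - 3034\right) + 89 = -18069 + 89 = -17980$)
$L - -47366 = -17980 - -47366 = -17980 + 47366 = 29386$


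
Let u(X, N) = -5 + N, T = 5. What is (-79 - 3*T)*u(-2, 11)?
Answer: -564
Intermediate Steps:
(-79 - 3*T)*u(-2, 11) = (-79 - 3*5)*(-5 + 11) = (-79 - 15)*6 = -94*6 = -564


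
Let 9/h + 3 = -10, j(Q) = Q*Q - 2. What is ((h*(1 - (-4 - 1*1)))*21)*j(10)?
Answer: -111132/13 ≈ -8548.6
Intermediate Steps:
j(Q) = -2 + Q² (j(Q) = Q² - 2 = -2 + Q²)
h = -9/13 (h = 9/(-3 - 10) = 9/(-13) = 9*(-1/13) = -9/13 ≈ -0.69231)
((h*(1 - (-4 - 1*1)))*21)*j(10) = (-9*(1 - (-4 - 1*1))/13*21)*(-2 + 10²) = (-9*(1 - (-4 - 1))/13*21)*(-2 + 100) = (-9*(1 - 1*(-5))/13*21)*98 = (-9*(1 + 5)/13*21)*98 = (-9/13*6*21)*98 = -54/13*21*98 = -1134/13*98 = -111132/13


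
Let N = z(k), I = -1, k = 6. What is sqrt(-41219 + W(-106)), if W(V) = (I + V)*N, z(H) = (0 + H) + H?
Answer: I*sqrt(42503) ≈ 206.16*I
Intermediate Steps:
z(H) = 2*H (z(H) = H + H = 2*H)
N = 12 (N = 2*6 = 12)
W(V) = -12 + 12*V (W(V) = (-1 + V)*12 = -12 + 12*V)
sqrt(-41219 + W(-106)) = sqrt(-41219 + (-12 + 12*(-106))) = sqrt(-41219 + (-12 - 1272)) = sqrt(-41219 - 1284) = sqrt(-42503) = I*sqrt(42503)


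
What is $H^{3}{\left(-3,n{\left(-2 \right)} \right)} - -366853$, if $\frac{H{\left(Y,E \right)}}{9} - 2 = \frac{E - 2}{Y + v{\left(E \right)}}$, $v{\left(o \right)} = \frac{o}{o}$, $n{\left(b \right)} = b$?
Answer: $413509$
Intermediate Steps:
$v{\left(o \right)} = 1$
$H{\left(Y,E \right)} = 18 + \frac{9 \left(-2 + E\right)}{1 + Y}$ ($H{\left(Y,E \right)} = 18 + 9 \frac{E - 2}{Y + 1} = 18 + 9 \frac{-2 + E}{1 + Y} = 18 + \frac{9 \left(-2 + E\right)}{1 + Y}$)
$H^{3}{\left(-3,n{\left(-2 \right)} \right)} - -366853 = \left(\frac{9 \left(-2 + 2 \left(-3\right)\right)}{1 - 3}\right)^{3} - -366853 = \left(\frac{9 \left(-2 - 6\right)}{-2}\right)^{3} + 366853 = \left(9 \left(- \frac{1}{2}\right) \left(-8\right)\right)^{3} + 366853 = 36^{3} + 366853 = 46656 + 366853 = 413509$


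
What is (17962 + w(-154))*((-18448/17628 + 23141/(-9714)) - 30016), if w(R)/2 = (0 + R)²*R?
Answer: 1560684890633019403/7134933 ≈ 2.1874e+11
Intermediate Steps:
w(R) = 2*R³ (w(R) = 2*((0 + R)²*R) = 2*(R²*R) = 2*R³)
(17962 + w(-154))*((-18448/17628 + 23141/(-9714)) - 30016) = (17962 + 2*(-154)³)*((-18448/17628 + 23141/(-9714)) - 30016) = (17962 + 2*(-3652264))*((-18448*1/17628 + 23141*(-1/9714)) - 30016) = (17962 - 7304528)*((-4612/4407 - 23141/9714) - 30016) = -7286566*(-48927785/14269866 - 30016) = -7286566*(-428373225641/14269866) = 1560684890633019403/7134933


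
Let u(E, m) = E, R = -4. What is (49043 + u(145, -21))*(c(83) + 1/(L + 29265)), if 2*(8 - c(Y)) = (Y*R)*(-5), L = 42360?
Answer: -965326780604/23875 ≈ -4.0433e+7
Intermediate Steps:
c(Y) = 8 - 10*Y (c(Y) = 8 - Y*(-4)*(-5)/2 = 8 - (-4*Y)*(-5)/2 = 8 - 10*Y)
(49043 + u(145, -21))*(c(83) + 1/(L + 29265)) = (49043 + 145)*((8 - 10*83) + 1/(42360 + 29265)) = 49188*((8 - 830) + 1/71625) = 49188*(-822 + 1/71625) = 49188*(-58875749/71625) = -965326780604/23875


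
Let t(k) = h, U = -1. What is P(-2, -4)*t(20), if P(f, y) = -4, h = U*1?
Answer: 4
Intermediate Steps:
h = -1 (h = -1*1 = -1)
t(k) = -1
P(-2, -4)*t(20) = -4*(-1) = 4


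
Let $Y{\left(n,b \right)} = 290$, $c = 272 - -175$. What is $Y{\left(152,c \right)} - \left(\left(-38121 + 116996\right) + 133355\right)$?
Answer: $-211940$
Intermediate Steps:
$c = 447$ ($c = 272 + 175 = 447$)
$Y{\left(152,c \right)} - \left(\left(-38121 + 116996\right) + 133355\right) = 290 - \left(\left(-38121 + 116996\right) + 133355\right) = 290 - \left(78875 + 133355\right) = 290 - 212230 = -211940$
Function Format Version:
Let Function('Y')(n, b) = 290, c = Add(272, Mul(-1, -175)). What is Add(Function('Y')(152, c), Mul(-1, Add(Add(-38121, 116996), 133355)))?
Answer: -211940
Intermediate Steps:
c = 447 (c = Add(272, 175) = 447)
Add(Function('Y')(152, c), Mul(-1, Add(Add(-38121, 116996), 133355))) = Add(290, Mul(-1, Add(Add(-38121, 116996), 133355))) = Add(290, Mul(-1, Add(78875, 133355))) = Add(290, Mul(-1, 212230)) = Add(290, -212230) = -211940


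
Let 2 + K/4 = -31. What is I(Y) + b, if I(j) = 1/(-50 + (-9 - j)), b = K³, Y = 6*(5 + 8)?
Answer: -315095617/137 ≈ -2.3000e+6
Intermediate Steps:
K = -132 (K = -8 + 4*(-31) = -8 - 124 = -132)
Y = 78 (Y = 6*13 = 78)
b = -2299968 (b = (-132)³ = -2299968)
I(j) = 1/(-59 - j)
I(Y) + b = -1/(59 + 78) - 2299968 = -1/137 - 2299968 = -315095617/137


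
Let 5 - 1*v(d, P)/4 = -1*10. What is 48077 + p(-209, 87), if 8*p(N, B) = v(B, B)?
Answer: 96169/2 ≈ 48085.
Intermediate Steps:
v(d, P) = 60 (v(d, P) = 20 - (-4)*10 = 20 - 4*(-10) = 20 + 40 = 60)
p(N, B) = 15/2 (p(N, B) = (⅛)*60 = 15/2)
48077 + p(-209, 87) = 48077 + 15/2 = 96169/2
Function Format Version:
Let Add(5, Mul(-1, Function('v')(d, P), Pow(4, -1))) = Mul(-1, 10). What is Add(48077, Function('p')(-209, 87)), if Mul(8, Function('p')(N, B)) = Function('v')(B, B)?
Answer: Rational(96169, 2) ≈ 48085.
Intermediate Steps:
Function('v')(d, P) = 60 (Function('v')(d, P) = Add(20, Mul(-4, Mul(-1, 10))) = Add(20, Mul(-4, -10)) = Add(20, 40) = 60)
Function('p')(N, B) = Rational(15, 2) (Function('p')(N, B) = Mul(Rational(1, 8), 60) = Rational(15, 2))
Add(48077, Function('p')(-209, 87)) = Add(48077, Rational(15, 2)) = Rational(96169, 2)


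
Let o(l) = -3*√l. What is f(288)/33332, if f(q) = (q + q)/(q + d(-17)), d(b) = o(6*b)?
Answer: 768/12941149 + 8*I*√102/12941149 ≈ 5.9346e-5 + 6.2433e-6*I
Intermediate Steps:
d(b) = -3*√6*√b
f(q) = 2*q/(q - 3*I*√102) (f(q) = (q + q)/(q - 3*√6*√(-17)) = (2*q)/(q - 3*√6*I*√17) = (2*q)/(q - 3*I*√102) = 2*q/(q - 3*I*√102))
f(288)/33332 = (2*288/(288 - 3*I*√102))/33332 = (576/(288 - 3*I*√102))*(1/33332) = 144/(8333*(288 - 3*I*√102))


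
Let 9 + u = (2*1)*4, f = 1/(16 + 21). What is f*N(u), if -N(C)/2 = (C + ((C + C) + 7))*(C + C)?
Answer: 16/37 ≈ 0.43243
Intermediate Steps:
f = 1/37 ≈ 0.027027
u = -1 (u = -9 + (2*1)*4 = -9 + 2*4 = -9 + 8 = -1)
N(C) = -4*C*(7 + 3*C) (N(C) = -2*(C + ((C + C) + 7))*(C + C) = -2*(C + (2*C + 7))*2*C = -2*(C + (7 + 2*C))*2*C = -2*(7 + 3*C)*2*C = -4*C*(7 + 3*C))
f*N(u) = (-4*(-1)*(7 + 3*(-1)))/37 = (-4*(-1)*(7 - 3))/37 = (-4*(-1)*4)/37 = (1/37)*16 = 16/37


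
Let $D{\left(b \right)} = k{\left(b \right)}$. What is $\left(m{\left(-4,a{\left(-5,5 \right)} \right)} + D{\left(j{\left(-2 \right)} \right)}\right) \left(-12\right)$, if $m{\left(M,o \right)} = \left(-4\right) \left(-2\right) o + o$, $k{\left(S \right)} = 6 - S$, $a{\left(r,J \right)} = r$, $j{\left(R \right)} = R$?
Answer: $444$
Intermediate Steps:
$D{\left(b \right)} = 6 - b$
$m{\left(M,o \right)} = 9 o$ ($m{\left(M,o \right)} = 8 o + o = 9 o$)
$\left(m{\left(-4,a{\left(-5,5 \right)} \right)} + D{\left(j{\left(-2 \right)} \right)}\right) \left(-12\right) = \left(9 \left(-5\right) + \left(6 - -2\right)\right) \left(-12\right) = \left(-45 + \left(6 + 2\right)\right) \left(-12\right) = \left(-45 + 8\right) \left(-12\right) = \left(-37\right) \left(-12\right) = 444$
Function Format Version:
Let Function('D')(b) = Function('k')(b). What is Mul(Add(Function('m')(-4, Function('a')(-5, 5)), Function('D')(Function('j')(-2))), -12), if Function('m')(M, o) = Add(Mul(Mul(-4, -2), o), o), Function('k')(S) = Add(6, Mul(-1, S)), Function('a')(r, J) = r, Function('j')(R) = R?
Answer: 444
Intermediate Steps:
Function('D')(b) = Add(6, Mul(-1, b))
Function('m')(M, o) = Mul(9, o) (Function('m')(M, o) = Add(Mul(8, o), o) = Mul(9, o))
Mul(Add(Function('m')(-4, Function('a')(-5, 5)), Function('D')(Function('j')(-2))), -12) = Mul(Add(Mul(9, -5), Add(6, Mul(-1, -2))), -12) = Mul(Add(-45, Add(6, 2)), -12) = Mul(Add(-45, 8), -12) = Mul(-37, -12) = 444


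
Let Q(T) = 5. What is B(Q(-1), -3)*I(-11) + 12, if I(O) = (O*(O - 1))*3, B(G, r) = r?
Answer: -1176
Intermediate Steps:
I(O) = 3*O*(-1 + O) (I(O) = (O*(-1 + O))*3 = 3*O*(-1 + O))
B(Q(-1), -3)*I(-11) + 12 = -9*(-11)*(-1 - 11) + 12 = -9*(-11)*(-12) + 12 = -3*396 + 12 = -1188 + 12 = -1176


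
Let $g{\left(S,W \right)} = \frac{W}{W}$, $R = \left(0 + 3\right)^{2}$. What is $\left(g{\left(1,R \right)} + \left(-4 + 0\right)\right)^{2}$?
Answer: $9$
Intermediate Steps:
$R = 9$ ($R = 3^{2} = 9$)
$g{\left(S,W \right)} = 1$
$\left(g{\left(1,R \right)} + \left(-4 + 0\right)\right)^{2} = \left(1 + \left(-4 + 0\right)\right)^{2} = \left(1 - 4\right)^{2} = \left(-3\right)^{2} = 9$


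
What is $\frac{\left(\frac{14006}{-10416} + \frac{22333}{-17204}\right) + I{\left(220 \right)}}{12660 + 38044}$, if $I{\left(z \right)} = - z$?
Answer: $- \frac{216830923}{49380422784} \approx -0.004391$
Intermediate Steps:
$\frac{\left(\frac{14006}{-10416} + \frac{22333}{-17204}\right) + I{\left(220 \right)}}{12660 + 38044} = \frac{\left(\frac{14006}{-10416} + \frac{22333}{-17204}\right) - 220}{12660 + 38044} = \frac{\left(14006 \left(- \frac{1}{10416}\right) + 22333 \left(- \frac{1}{17204}\right)\right) - 220}{50704} = \left(\left(- \frac{7003}{5208} - \frac{971}{748}\right) - 220\right) \frac{1}{50704} = \left(- \frac{2573803}{973896} - 220\right) \frac{1}{50704} = \left(- \frac{216830923}{973896}\right) \frac{1}{50704} = - \frac{216830923}{49380422784}$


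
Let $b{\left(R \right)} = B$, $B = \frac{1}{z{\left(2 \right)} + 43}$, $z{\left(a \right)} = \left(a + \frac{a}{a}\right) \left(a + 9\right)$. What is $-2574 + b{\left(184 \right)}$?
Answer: $- \frac{195623}{76} \approx -2574.0$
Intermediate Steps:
$z{\left(a \right)} = \left(1 + a\right) \left(9 + a\right)$ ($z{\left(a \right)} = \left(a + 1\right) \left(9 + a\right) = \left(1 + a\right) \left(9 + a\right)$)
$B = \frac{1}{76}$ ($B = \frac{1}{\left(9 + 2^{2} + 10 \cdot 2\right) + 43} = \frac{1}{\left(9 + 4 + 20\right) + 43} = \frac{1}{33 + 43} = \frac{1}{76} \approx 0.013158$)
$b{\left(R \right)} = \frac{1}{76}$
$-2574 + b{\left(184 \right)} = -2574 + \frac{1}{76} = - \frac{195623}{76}$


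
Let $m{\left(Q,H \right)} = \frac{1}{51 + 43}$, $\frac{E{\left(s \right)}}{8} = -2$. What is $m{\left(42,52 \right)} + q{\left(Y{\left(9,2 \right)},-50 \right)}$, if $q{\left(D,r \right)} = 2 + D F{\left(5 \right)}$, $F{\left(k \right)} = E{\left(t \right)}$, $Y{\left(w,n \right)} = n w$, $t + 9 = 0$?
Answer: $- \frac{26883}{94} \approx -285.99$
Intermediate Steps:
$t = -9$ ($t = -9 + 0 = -9$)
$E{\left(s \right)} = -16$ ($E{\left(s \right)} = 8 \left(-2\right) = -16$)
$F{\left(k \right)} = -16$
$m{\left(Q,H \right)} = \frac{1}{94}$
$q{\left(D,r \right)} = 2 - 16 D$ ($q{\left(D,r \right)} = 2 + D \left(-16\right) = 2 - 16 D$)
$m{\left(42,52 \right)} + q{\left(Y{\left(9,2 \right)},-50 \right)} = \frac{1}{94} + \left(2 - 16 \cdot 2 \cdot 9\right) = \frac{1}{94} + \left(2 - 288\right) = \frac{1}{94} - 286 = - \frac{26883}{94}$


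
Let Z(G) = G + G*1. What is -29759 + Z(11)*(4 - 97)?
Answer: -31805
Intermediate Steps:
Z(G) = 2*G (Z(G) = G + G = 2*G)
-29759 + Z(11)*(4 - 97) = -29759 + (2*11)*(4 - 97) = -29759 + 22*(-93) = -29759 - 2046 = -31805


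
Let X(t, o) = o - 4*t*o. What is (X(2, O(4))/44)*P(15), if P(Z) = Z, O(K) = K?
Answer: -105/11 ≈ -9.5455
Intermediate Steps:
X(t, o) = o - 4*o*t
(X(2, O(4))/44)*P(15) = ((4*(1 - 4*2))/44)*15 = ((4*(1 - 8))*(1/44))*15 = ((4*(-7))*(1/44))*15 = -28*1/44*15 = -7/11*15 = -105/11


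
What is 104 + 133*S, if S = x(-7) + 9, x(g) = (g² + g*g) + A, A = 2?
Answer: 14601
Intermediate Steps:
x(g) = 2 + 2*g² (x(g) = (g² + g*g) + 2 = (g² + g²) + 2 = 2*g² + 2 = 2 + 2*g²)
S = 109 (S = (2 + 2*(-7)²) + 9 = (2 + 2*49) + 9 = (2 + 98) + 9 = 100 + 9 = 109)
104 + 133*S = 104 + 133*109 = 104 + 14497 = 14601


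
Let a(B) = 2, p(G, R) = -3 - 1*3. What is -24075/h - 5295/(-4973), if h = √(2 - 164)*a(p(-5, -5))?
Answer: 5295/4973 + 2675*I*√2/4 ≈ 1.0647 + 945.75*I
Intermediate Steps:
p(G, R) = -6 (p(G, R) = -3 - 3 = -6)
h = 18*I*√2 (h = √(2 - 164)*2 = √(-162)*2 = (9*I*√2)*2 = 18*I*√2 ≈ 25.456*I)
-24075/h - 5295/(-4973) = -24075*(-I*√2/36) - 5295/(-4973) = -(-2675)*I*√2/4 - 5295*(-1/4973) = 2675*I*√2/4 + 5295/4973 = 5295/4973 + 2675*I*√2/4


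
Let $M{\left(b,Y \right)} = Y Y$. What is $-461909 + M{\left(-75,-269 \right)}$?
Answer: $-389548$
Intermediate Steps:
$M{\left(b,Y \right)} = Y^{2}$
$-461909 + M{\left(-75,-269 \right)} = -461909 + \left(-269\right)^{2} = -461909 + 72361 = -389548$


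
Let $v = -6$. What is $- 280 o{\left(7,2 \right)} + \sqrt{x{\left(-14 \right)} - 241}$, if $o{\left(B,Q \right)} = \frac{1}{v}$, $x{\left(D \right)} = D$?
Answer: $\frac{140}{3} + i \sqrt{255} \approx 46.667 + 15.969 i$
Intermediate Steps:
$o{\left(B,Q \right)} = - \frac{1}{6}$ ($o{\left(B,Q \right)} = \frac{1}{-6} = - \frac{1}{6}$)
$- 280 o{\left(7,2 \right)} + \sqrt{x{\left(-14 \right)} - 241} = \left(-280\right) \left(- \frac{1}{6}\right) + \sqrt{-14 - 241} = \frac{140}{3} + \sqrt{-255} = \frac{140}{3} + i \sqrt{255}$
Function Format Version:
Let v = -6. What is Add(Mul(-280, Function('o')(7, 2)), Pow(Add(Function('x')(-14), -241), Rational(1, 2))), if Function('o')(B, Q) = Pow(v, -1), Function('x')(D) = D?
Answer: Add(Rational(140, 3), Mul(I, Pow(255, Rational(1, 2)))) ≈ Add(46.667, Mul(15.969, I))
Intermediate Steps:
Function('o')(B, Q) = Rational(-1, 6) (Function('o')(B, Q) = Pow(-6, -1) = Rational(-1, 6))
Add(Mul(-280, Function('o')(7, 2)), Pow(Add(Function('x')(-14), -241), Rational(1, 2))) = Add(Mul(-280, Rational(-1, 6)), Pow(Add(-14, -241), Rational(1, 2))) = Add(Rational(140, 3), Pow(-255, Rational(1, 2))) = Add(Rational(140, 3), Mul(I, Pow(255, Rational(1, 2))))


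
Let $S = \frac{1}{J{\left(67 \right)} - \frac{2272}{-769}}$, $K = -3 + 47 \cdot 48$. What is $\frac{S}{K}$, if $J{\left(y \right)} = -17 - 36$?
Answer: $- \frac{769}{86706705} \approx -8.869 \cdot 10^{-6}$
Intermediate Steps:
$J{\left(y \right)} = -53$ ($J{\left(y \right)} = -17 - 36 = -53$)
$K = 2253$ ($K = -3 + 2256 = 2253$)
$S = - \frac{769}{38485}$ ($S = \frac{1}{-53 - \frac{2272}{-769}} = \frac{1}{-53 - - \frac{2272}{769}} = \frac{1}{-53 + \frac{2272}{769}} = \frac{1}{- \frac{38485}{769}} = - \frac{769}{38485} \approx -0.019982$)
$\frac{S}{K} = - \frac{769}{38485 \cdot 2253} = \left(- \frac{769}{38485}\right) \frac{1}{2253} = - \frac{769}{86706705}$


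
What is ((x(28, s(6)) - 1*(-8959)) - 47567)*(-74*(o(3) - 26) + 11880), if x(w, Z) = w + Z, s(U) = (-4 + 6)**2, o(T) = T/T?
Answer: -529648480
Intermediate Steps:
o(T) = 1
s(U) = 4 (s(U) = 2**2 = 4)
x(w, Z) = Z + w
((x(28, s(6)) - 1*(-8959)) - 47567)*(-74*(o(3) - 26) + 11880) = (((4 + 28) - 1*(-8959)) - 47567)*(-74*(1 - 26) + 11880) = ((32 + 8959) - 47567)*(-74*(-25) + 11880) = (8991 - 47567)*(1850 + 11880) = -38576*13730 = -529648480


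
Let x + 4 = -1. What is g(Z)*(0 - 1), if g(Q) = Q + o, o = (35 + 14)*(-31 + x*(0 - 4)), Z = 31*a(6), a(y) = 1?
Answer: 508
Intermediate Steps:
x = -5 (x = -4 - 1 = -5)
Z = 31 (Z = 31*1 = 31)
o = -539 (o = (35 + 14)*(-31 - 5*(0 - 4)) = 49*(-31 - 5*(-4)) = 49*(-31 + 20) = 49*(-11) = -539)
g(Q) = -539 + Q (g(Q) = Q - 539 = -539 + Q)
g(Z)*(0 - 1) = (-539 + 31)*(0 - 1) = -508*(-1) = 508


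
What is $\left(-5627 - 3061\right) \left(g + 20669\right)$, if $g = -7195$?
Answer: $-117062112$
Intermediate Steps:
$\left(-5627 - 3061\right) \left(g + 20669\right) = \left(-5627 - 3061\right) \left(-7195 + 20669\right) = \left(-8688\right) 13474 = -117062112$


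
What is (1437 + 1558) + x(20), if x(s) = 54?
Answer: 3049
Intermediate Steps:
(1437 + 1558) + x(20) = (1437 + 1558) + 54 = 2995 + 54 = 3049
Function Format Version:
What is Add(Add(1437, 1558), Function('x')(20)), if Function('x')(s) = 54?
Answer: 3049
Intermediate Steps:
Add(Add(1437, 1558), Function('x')(20)) = Add(Add(1437, 1558), 54) = Add(2995, 54) = 3049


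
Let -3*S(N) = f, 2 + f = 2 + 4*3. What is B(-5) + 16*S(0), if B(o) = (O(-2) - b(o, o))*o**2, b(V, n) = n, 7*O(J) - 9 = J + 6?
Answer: 752/7 ≈ 107.43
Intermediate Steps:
O(J) = 15/7 + J/7 (O(J) = 9/7 + (J + 6)/7 = 9/7 + (6 + J)/7 = 9/7 + (6/7 + J/7) = 15/7 + J/7)
f = 12 (f = -2 + (2 + 4*3) = -2 + (2 + 12) = -2 + 14 = 12)
S(N) = -4 (S(N) = -1/3*12 = -4)
B(o) = o**2*(13/7 - o) (B(o) = ((15/7 + (1/7)*(-2)) - o)*o**2 = ((15/7 - 2/7) - o)*o**2 = (13/7 - o)*o**2 = o**2*(13/7 - o))
B(-5) + 16*S(0) = (-5)**2*(13/7 - 1*(-5)) + 16*(-4) = 25*(13/7 + 5) - 64 = 25*(48/7) - 64 = 1200/7 - 64 = 752/7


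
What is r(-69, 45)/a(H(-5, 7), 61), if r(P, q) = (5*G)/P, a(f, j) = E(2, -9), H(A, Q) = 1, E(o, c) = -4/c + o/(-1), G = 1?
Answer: 15/322 ≈ 0.046584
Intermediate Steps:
E(o, c) = -o - 4/c (E(o, c) = -4/c + o*(-1) = -4/c - o = -o - 4/c)
a(f, j) = -14/9 (a(f, j) = -1*2 - 4/(-9) = -2 - 4*(-⅑) = -2 + 4/9 = -14/9)
r(P, q) = 5/P (r(P, q) = (5*1)/P = 5/P)
r(-69, 45)/a(H(-5, 7), 61) = (5/(-69))/(-14/9) = (5*(-1/69))*(-9/14) = -5/69*(-9/14) = 15/322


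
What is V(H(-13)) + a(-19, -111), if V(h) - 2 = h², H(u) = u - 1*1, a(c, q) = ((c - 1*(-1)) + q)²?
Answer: 16839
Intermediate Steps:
a(c, q) = (1 + c + q)² (a(c, q) = ((c + 1) + q)² = ((1 + c) + q)² = (1 + c + q)²)
H(u) = -1 + u (H(u) = u - 1 = -1 + u)
V(h) = 2 + h²
V(H(-13)) + a(-19, -111) = (2 + (-1 - 13)²) + (1 - 19 - 111)² = (2 + (-14)²) + (-129)² = (2 + 196) + 16641 = 198 + 16641 = 16839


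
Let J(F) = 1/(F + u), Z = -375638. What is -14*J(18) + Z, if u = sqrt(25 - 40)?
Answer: 2*(-187819*sqrt(15) + 3380749*I)/(sqrt(15) - 18*I) ≈ -3.7564e+5 + 0.15994*I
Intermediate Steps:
u = I*sqrt(15) (u = sqrt(-15) = I*sqrt(15) ≈ 3.873*I)
J(F) = 1/(F + I*sqrt(15))
-14*J(18) + Z = -14/(18 + I*sqrt(15)) - 375638 = -375638 - 14/(18 + I*sqrt(15))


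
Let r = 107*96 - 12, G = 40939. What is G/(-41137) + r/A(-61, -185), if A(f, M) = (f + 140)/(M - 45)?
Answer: -97078326781/3249823 ≈ -29872.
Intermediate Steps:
A(f, M) = (140 + f)/(-45 + M)
r = 10260 (r = 10272 - 12 = 10260)
G/(-41137) + r/A(-61, -185) = 40939/(-41137) + 10260/(((140 - 61)/(-45 - 185))) = 40939*(-1/41137) + 10260/((79/(-230))) = -40939/41137 + 10260/((-1/230*79)) = -40939/41137 + 10260/(-79/230) = -40939/41137 + 10260*(-230/79) = -40939/41137 - 2359800/79 = -97078326781/3249823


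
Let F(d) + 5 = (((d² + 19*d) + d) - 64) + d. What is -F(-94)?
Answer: -6793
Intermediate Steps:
F(d) = -69 + d² + 21*d (F(d) = -5 + ((((d² + 19*d) + d) - 64) + d) = -5 + (((d² + 20*d) - 64) + d) = -5 + ((-64 + d² + 20*d) + d) = -5 + (-64 + d² + 21*d) = -69 + d² + 21*d)
-F(-94) = -(-69 + (-94)² + 21*(-94)) = -(-69 + 8836 - 1974) = -1*6793 = -6793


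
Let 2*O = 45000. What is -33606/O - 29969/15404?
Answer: -33110259/9627500 ≈ -3.4391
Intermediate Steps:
O = 22500 (O = (1/2)*45000 = 22500)
-33606/O - 29969/15404 = -33606/22500 - 29969/15404 = -33606*1/22500 - 29969*1/15404 = -1867/1250 - 29969/15404 = -33110259/9627500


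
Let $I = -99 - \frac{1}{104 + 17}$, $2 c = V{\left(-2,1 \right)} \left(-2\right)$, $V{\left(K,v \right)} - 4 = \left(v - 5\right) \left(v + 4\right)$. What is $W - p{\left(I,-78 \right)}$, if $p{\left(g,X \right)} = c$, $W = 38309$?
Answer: $38293$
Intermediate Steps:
$V{\left(K,v \right)} = 4 + \left(-5 + v\right) \left(4 + v\right)$ ($V{\left(K,v \right)} = 4 + \left(v - 5\right) \left(v + 4\right) = 4 + \left(-5 + v\right) \left(4 + v\right)$)
$c = 16$ ($c = \frac{\left(-16 + 1^{2} - 1\right) \left(-2\right)}{2} = \frac{\left(-16 + 1 - 1\right) \left(-2\right)}{2} = \frac{\left(-16\right) \left(-2\right)}{2} = \frac{1}{2} \cdot 32 = 16$)
$I = - \frac{11980}{121}$ ($I = -99 - \frac{1}{121} = - \frac{11980}{121} \approx -99.008$)
$p{\left(g,X \right)} = 16$
$W - p{\left(I,-78 \right)} = 38309 - 16 = 38293$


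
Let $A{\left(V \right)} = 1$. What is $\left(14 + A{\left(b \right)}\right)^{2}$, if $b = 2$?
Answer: $225$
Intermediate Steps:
$\left(14 + A{\left(b \right)}\right)^{2} = \left(14 + 1\right)^{2} = 15^{2} = 225$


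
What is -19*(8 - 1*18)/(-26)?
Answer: -95/13 ≈ -7.3077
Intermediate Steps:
-19*(8 - 1*18)/(-26) = -19*(8 - 18)*(-1/26) = -19*(-10)*(-1/26) = 190*(-1/26) = -95/13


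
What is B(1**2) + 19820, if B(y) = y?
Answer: 19821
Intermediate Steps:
B(1**2) + 19820 = 1**2 + 19820 = 1 + 19820 = 19821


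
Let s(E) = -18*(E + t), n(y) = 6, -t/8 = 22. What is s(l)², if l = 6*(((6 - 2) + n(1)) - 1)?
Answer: 4822416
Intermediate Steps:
t = -176 (t = -8*22 = -176)
l = 54 (l = 6*(((6 - 2) + 6) - 1) = 6*((4 + 6) - 1) = 6*(10 - 1) = 6*9 = 54)
s(E) = 3168 - 18*E (s(E) = -18*(E - 176) = -18*(-176 + E) = 3168 - 18*E)
s(l)² = (3168 - 18*54)² = (3168 - 972)² = 2196² = 4822416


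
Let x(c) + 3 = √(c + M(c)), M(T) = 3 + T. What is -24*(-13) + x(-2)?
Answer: 309 + I ≈ 309.0 + 1.0*I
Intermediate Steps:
x(c) = -3 + √(3 + 2*c) (x(c) = -3 + √(c + (3 + c)) = -3 + √(3 + 2*c))
-24*(-13) + x(-2) = -24*(-13) + (-3 + √(3 + 2*(-2))) = 312 + (-3 + √(3 - 4)) = 312 + (-3 + √(-1)) = 312 + (-3 + I) = 309 + I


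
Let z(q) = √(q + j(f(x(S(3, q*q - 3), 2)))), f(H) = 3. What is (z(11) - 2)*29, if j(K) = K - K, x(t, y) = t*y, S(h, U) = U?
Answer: -58 + 29*√11 ≈ 38.182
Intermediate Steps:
j(K) = 0
z(q) = √q (z(q) = √(q + 0) = √q)
(z(11) - 2)*29 = (√11 - 2)*29 = (-2 + √11)*29 = -58 + 29*√11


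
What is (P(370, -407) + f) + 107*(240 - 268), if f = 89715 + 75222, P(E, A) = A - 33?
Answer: 161501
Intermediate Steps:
P(E, A) = -33 + A
f = 164937
(P(370, -407) + f) + 107*(240 - 268) = ((-33 - 407) + 164937) + 107*(240 - 268) = (-440 + 164937) + 107*(-28) = 164497 - 2996 = 161501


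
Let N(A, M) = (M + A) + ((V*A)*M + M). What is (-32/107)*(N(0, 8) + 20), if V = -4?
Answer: -1152/107 ≈ -10.766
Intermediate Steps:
N(A, M) = A + 2*M - 4*A*M (N(A, M) = (M + A) + ((-4*A)*M + M) = (A + M) + (-4*A*M + M) = (A + M) + (M - 4*A*M) = A + 2*M - 4*A*M)
(-32/107)*(N(0, 8) + 20) = (-32/107)*((0 + 2*8 - 4*0*8) + 20) = (-32*1/107)*((0 + 16 + 0) + 20) = -32*(16 + 20)/107 = -32/107*36 = -1152/107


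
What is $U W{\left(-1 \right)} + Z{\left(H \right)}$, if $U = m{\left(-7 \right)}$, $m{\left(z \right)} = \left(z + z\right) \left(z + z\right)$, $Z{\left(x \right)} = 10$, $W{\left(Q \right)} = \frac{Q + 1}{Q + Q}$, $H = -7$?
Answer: $10$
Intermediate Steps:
$W{\left(Q \right)} = \frac{1 + Q}{2 Q}$
$m{\left(z \right)} = 4 z^{2}$ ($m{\left(z \right)} = 2 z 2 z = 4 z^{2}$)
$U = 196$ ($U = 4 \left(-7\right)^{2} = 4 \cdot 49 = 196$)
$U W{\left(-1 \right)} + Z{\left(H \right)} = 196 \frac{1 - 1}{2 \left(-1\right)} + 10 = 196 \cdot \frac{1}{2} \left(-1\right) 0 + 10 = 196 \cdot 0 + 10 = 0 + 10 = 10$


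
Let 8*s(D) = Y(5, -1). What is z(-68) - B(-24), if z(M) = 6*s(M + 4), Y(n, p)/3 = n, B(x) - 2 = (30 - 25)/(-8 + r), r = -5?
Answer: 501/52 ≈ 9.6346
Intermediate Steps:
B(x) = 21/13 (B(x) = 2 + (30 - 25)/(-8 - 5) = 2 + 5/(-13) = 2 + 5*(-1/13) = 2 - 5/13 = 21/13)
Y(n, p) = 3*n
s(D) = 15/8 (s(D) = (3*5)/8 = (1/8)*15 = 15/8)
z(M) = 45/4 (z(M) = 6*(15/8) = 45/4)
z(-68) - B(-24) = 45/4 - 1*21/13 = 45/4 - 21/13 = 501/52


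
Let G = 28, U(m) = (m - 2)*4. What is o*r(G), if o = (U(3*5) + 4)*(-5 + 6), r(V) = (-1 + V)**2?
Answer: 40824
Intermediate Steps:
U(m) = -8 + 4*m (U(m) = (-2 + m)*4 = -8 + 4*m)
o = 56 (o = ((-8 + 4*(3*5)) + 4)*(-5 + 6) = ((-8 + 4*15) + 4)*1 = ((-8 + 60) + 4)*1 = (52 + 4)*1 = 56*1 = 56)
o*r(G) = 56*(-1 + 28)**2 = 56*27**2 = 56*729 = 40824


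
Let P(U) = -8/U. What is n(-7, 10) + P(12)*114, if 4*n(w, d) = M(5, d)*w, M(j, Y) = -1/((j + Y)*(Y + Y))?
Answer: -91193/1200 ≈ -75.994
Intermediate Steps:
M(j, Y) = -1/(2*Y*(Y + j)) (M(j, Y) = -1/((Y + j)*(2*Y)) = -1/(2*Y*(Y + j)))
n(w, d) = -w/(8*d*(5 + d)) (n(w, d) = ((-1/(2*d*(d + 5)))*w)/4 = ((-1/(2*d*(5 + d)))*w)/4 = (-w/(2*d*(5 + d)))/4 = -w/(8*d*(5 + d)))
n(-7, 10) + P(12)*114 = -⅛*(-7)/(10*(5 + 10)) - 8/12*114 = -⅛*(-7)*⅒/15 - 8*1/12*114 = -⅛*(-7)*⅒*1/15 - ⅔*114 = 7/1200 - 76 = -91193/1200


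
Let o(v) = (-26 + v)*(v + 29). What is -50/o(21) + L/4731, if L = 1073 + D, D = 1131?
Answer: 829/1245 ≈ 0.66586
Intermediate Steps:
o(v) = (-26 + v)*(29 + v)
L = 2204 (L = 1073 + 1131 = 2204)
-50/o(21) + L/4731 = -50/(-754 + 21² + 3*21) + 2204/4731 = -50/(-754 + 441 + 63) + 2204*(1/4731) = -50/(-250) + 116/249 = -50*(-1/250) + 116/249 = ⅕ + 116/249 = 829/1245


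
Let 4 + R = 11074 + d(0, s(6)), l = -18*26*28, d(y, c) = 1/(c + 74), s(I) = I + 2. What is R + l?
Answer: -166787/82 ≈ -2034.0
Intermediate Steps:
s(I) = 2 + I
d(y, c) = 1/(74 + c)
l = -13104 (l = -468*28 = -13104)
R = 907741/82 (R = -4 + (11074 + 1/(74 + (2 + 6))) = -4 + (11074 + 1/(74 + 8)) = -4 + (11074 + 1/82) = -4 + 908069/82 = 907741/82 ≈ 11070.)
R + l = 907741/82 - 13104 = -166787/82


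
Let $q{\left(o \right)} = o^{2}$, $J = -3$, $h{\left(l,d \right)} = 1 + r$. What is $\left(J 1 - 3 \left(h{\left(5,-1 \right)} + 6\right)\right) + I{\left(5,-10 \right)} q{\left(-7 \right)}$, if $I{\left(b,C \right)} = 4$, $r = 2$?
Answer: $166$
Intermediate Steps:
$h{\left(l,d \right)} = 3$ ($h{\left(l,d \right)} = 1 + 2 = 3$)
$\left(J 1 - 3 \left(h{\left(5,-1 \right)} + 6\right)\right) + I{\left(5,-10 \right)} q{\left(-7 \right)} = \left(\left(-3\right) 1 - 3 \left(3 + 6\right)\right) + 4 \left(-7\right)^{2} = \left(-3 - 27\right) + 4 \cdot 49 = \left(-3 - 27\right) + 196 = -30 + 196 = 166$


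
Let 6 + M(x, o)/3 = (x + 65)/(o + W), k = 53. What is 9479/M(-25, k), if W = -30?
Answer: -218017/294 ≈ -741.55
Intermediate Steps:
M(x, o) = -18 + 3*(65 + x)/(-30 + o) (M(x, o) = -18 + 3*((x + 65)/(o - 30)) = -18 + 3*((65 + x)/(-30 + o)) = -18 + 3*(65 + x)/(-30 + o))
9479/M(-25, k) = 9479/((3*(245 - 25 - 6*53)/(-30 + 53))) = 9479/((3*(245 - 25 - 318)/23)) = 9479/((3*(1/23)*(-98))) = 9479/(-294/23) = 9479*(-23/294) = -218017/294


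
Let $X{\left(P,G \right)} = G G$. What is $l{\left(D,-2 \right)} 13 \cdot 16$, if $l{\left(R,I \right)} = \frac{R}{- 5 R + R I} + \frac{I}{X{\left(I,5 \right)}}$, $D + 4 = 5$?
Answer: $- \frac{8112}{175} \approx -46.354$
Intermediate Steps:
$D = 1$ ($D = -4 + 5 = 1$)
$X{\left(P,G \right)} = G^{2}$
$l{\left(R,I \right)} = \frac{I}{25} + \frac{R}{- 5 R + I R}$ ($l{\left(R,I \right)} = \frac{R}{- 5 R + R I} + \frac{I}{5^{2}} = \frac{R}{- 5 R + I R} + \frac{I}{25} = \frac{I}{25} + \frac{R}{- 5 R + I R}$)
$l{\left(D,-2 \right)} 13 \cdot 16 = \frac{25 + \left(-2\right)^{2} - -10}{25 \left(-5 - 2\right)} 13 \cdot 16 = \frac{25 + 4 + 10}{25 \left(-7\right)} 13 \cdot 16 = \frac{1}{25} \left(- \frac{1}{7}\right) 39 \cdot 13 \cdot 16 = \left(- \frac{39}{175}\right) 13 \cdot 16 = \left(- \frac{507}{175}\right) 16 = - \frac{8112}{175}$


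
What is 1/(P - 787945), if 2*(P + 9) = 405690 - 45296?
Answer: -1/607757 ≈ -1.6454e-6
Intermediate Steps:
P = 180188 (P = -9 + (405690 - 45296)/2 = -9 + (½)*360394 = -9 + 180197 = 180188)
1/(P - 787945) = 1/(180188 - 787945) = 1/(-607757) = -1/607757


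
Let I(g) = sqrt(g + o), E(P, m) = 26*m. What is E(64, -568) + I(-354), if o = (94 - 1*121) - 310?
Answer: -14768 + I*sqrt(691) ≈ -14768.0 + 26.287*I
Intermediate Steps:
o = -337 (o = (94 - 121) - 310 = -27 - 310 = -337)
I(g) = sqrt(-337 + g) (I(g) = sqrt(g - 337) = sqrt(-337 + g))
E(64, -568) + I(-354) = 26*(-568) + sqrt(-337 - 354) = -14768 + sqrt(-691) = -14768 + I*sqrt(691)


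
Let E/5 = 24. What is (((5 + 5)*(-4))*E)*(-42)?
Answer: 201600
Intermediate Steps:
E = 120 (E = 5*24 = 120)
(((5 + 5)*(-4))*E)*(-42) = (((5 + 5)*(-4))*120)*(-42) = ((10*(-4))*120)*(-42) = -40*120*(-42) = -4800*(-42) = 201600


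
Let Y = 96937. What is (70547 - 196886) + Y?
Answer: -29402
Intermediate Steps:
(70547 - 196886) + Y = (70547 - 196886) + 96937 = -126339 + 96937 = -29402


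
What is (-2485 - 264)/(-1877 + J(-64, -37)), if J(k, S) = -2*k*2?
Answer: 2749/1621 ≈ 1.6959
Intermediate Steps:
J(k, S) = -4*k
(-2485 - 264)/(-1877 + J(-64, -37)) = (-2485 - 264)/(-1877 - 4*(-64)) = -2749/(-1877 + 256) = -2749/(-1621) = -2749*(-1/1621) = 2749/1621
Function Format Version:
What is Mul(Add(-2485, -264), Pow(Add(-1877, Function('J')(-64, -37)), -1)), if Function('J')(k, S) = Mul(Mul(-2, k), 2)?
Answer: Rational(2749, 1621) ≈ 1.6959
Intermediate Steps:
Function('J')(k, S) = Mul(-4, k)
Mul(Add(-2485, -264), Pow(Add(-1877, Function('J')(-64, -37)), -1)) = Mul(Add(-2485, -264), Pow(Add(-1877, Mul(-4, -64)), -1)) = Mul(-2749, Pow(Add(-1877, 256), -1)) = Mul(-2749, Pow(-1621, -1)) = Mul(-2749, Rational(-1, 1621)) = Rational(2749, 1621)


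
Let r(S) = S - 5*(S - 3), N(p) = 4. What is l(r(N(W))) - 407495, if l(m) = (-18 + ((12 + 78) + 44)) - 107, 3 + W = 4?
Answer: -407486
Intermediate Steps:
W = 1 (W = -3 + 4 = 1)
r(S) = 15 - 4*S (r(S) = S - 5*(-3 + S) = S + (15 - 5*S) = 15 - 4*S)
l(m) = 9 (l(m) = (-18 + (90 + 44)) - 107 = (-18 + 134) - 107 = 116 - 107 = 9)
l(r(N(W))) - 407495 = 9 - 407495 = -407486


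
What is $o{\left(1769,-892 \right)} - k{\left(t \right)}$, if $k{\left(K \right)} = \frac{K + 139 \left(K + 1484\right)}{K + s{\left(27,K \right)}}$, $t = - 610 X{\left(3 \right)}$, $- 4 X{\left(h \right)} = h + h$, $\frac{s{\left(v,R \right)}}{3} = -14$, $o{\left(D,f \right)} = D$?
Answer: $\frac{1209961}{873} \approx 1386.0$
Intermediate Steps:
$s{\left(v,R \right)} = -42$ ($s{\left(v,R \right)} = 3 \left(-14\right) = -42$)
$X{\left(h \right)} = - \frac{h}{2}$ ($X{\left(h \right)} = - \frac{h + h}{4} = - \frac{2 h}{4} = - \frac{h}{2}$)
$t = 915$ ($t = - 610 \left(\left(- \frac{1}{2}\right) 3\right) = \left(-610\right) \left(- \frac{3}{2}\right) = 915$)
$k{\left(K \right)} = \frac{206276 + 140 K}{-42 + K}$ ($k{\left(K \right)} = \frac{K + 139 \left(K + 1484\right)}{K - 42} = \frac{K + 139 \left(1484 + K\right)}{-42 + K} = \frac{K + \left(206276 + 139 K\right)}{-42 + K} = \frac{206276 + 140 K}{-42 + K}$)
$o{\left(1769,-892 \right)} - k{\left(t \right)} = 1769 - \frac{28 \left(7367 + 5 \cdot 915\right)}{-42 + 915} = 1769 - \frac{28 \left(7367 + 4575\right)}{873} = 1769 - 28 \cdot \frac{1}{873} \cdot 11942 = 1769 - \frac{334376}{873} = \frac{1209961}{873}$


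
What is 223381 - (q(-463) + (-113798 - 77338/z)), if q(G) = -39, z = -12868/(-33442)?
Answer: 1731414655/3217 ≈ 5.3821e+5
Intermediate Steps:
z = 6434/16721 (z = -12868*(-1/33442) = 6434/16721 ≈ 0.38479)
223381 - (q(-463) + (-113798 - 77338/z)) = 223381 - (-39 + (-113798 - 77338/6434/16721)) = 223381 - (-39 + (-113798 - 77338*16721/6434)) = 223381 - (-39 + (-113798 - 646584349/3217)) = 223381 - (-39 - 1012672515/3217) = 223381 - 1*(-1012797978/3217) = 223381 + 1012797978/3217 = 1731414655/3217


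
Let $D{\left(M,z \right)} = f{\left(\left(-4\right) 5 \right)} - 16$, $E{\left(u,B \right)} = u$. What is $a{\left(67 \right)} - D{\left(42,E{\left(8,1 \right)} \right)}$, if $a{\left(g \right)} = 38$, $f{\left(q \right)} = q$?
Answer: $74$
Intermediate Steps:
$D{\left(M,z \right)} = -36$ ($D{\left(M,z \right)} = \left(-4\right) 5 - 16 = -20 - 16 = -36$)
$a{\left(67 \right)} - D{\left(42,E{\left(8,1 \right)} \right)} = 38 - -36 = 38 + 36 = 74$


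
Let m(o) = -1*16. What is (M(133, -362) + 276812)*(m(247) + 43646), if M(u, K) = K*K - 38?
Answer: 17793099340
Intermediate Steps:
m(o) = -16
M(u, K) = -38 + K² (M(u, K) = K² - 38 = -38 + K²)
(M(133, -362) + 276812)*(m(247) + 43646) = ((-38 + (-362)²) + 276812)*(-16 + 43646) = ((-38 + 131044) + 276812)*43630 = (131006 + 276812)*43630 = 407818*43630 = 17793099340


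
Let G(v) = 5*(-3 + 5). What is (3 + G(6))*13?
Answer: 169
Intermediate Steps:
G(v) = 10 (G(v) = 5*2 = 10)
(3 + G(6))*13 = (3 + 10)*13 = 13*13 = 169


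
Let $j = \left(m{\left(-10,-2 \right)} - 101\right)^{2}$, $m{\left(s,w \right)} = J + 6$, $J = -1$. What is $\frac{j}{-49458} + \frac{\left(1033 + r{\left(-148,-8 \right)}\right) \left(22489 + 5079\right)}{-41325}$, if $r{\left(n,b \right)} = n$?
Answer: $- \frac{13411570096}{22709465} \approx -590.57$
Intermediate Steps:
$m{\left(s,w \right)} = 5$ ($m{\left(s,w \right)} = -1 + 6 = 5$)
$j = 9216$ ($j = \left(5 - 101\right)^{2} = \left(-96\right)^{2} = 9216$)
$\frac{j}{-49458} + \frac{\left(1033 + r{\left(-148,-8 \right)}\right) \left(22489 + 5079\right)}{-41325} = \frac{9216}{-49458} + \frac{\left(1033 - 148\right) \left(22489 + 5079\right)}{-41325} = 9216 \left(- \frac{1}{49458}\right) + 885 \cdot 27568 \left(- \frac{1}{41325}\right) = - \frac{1536}{8243} + 24397680 \left(- \frac{1}{41325}\right) = - \frac{1536}{8243} - \frac{1626512}{2755} = - \frac{13411570096}{22709465}$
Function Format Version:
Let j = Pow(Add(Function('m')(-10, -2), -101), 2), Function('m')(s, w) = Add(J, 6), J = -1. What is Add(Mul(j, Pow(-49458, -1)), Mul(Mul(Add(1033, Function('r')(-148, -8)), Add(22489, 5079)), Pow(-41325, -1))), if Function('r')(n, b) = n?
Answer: Rational(-13411570096, 22709465) ≈ -590.57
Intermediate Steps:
Function('m')(s, w) = 5 (Function('m')(s, w) = Add(-1, 6) = 5)
j = 9216 (j = Pow(Add(5, -101), 2) = Pow(-96, 2) = 9216)
Add(Mul(j, Pow(-49458, -1)), Mul(Mul(Add(1033, Function('r')(-148, -8)), Add(22489, 5079)), Pow(-41325, -1))) = Add(Mul(9216, Pow(-49458, -1)), Mul(Mul(Add(1033, -148), Add(22489, 5079)), Pow(-41325, -1))) = Add(Mul(9216, Rational(-1, 49458)), Mul(Mul(885, 27568), Rational(-1, 41325))) = Add(Rational(-1536, 8243), Mul(24397680, Rational(-1, 41325))) = Add(Rational(-1536, 8243), Rational(-1626512, 2755)) = Rational(-13411570096, 22709465)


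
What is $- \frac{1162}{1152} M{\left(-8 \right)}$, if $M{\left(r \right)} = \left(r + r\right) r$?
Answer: $- \frac{1162}{9} \approx -129.11$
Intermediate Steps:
$M{\left(r \right)} = 2 r^{2}$ ($M{\left(r \right)} = 2 r r = 2 r^{2}$)
$- \frac{1162}{1152} M{\left(-8 \right)} = - \frac{1162}{1152} \cdot 2 \left(-8\right)^{2} = \left(-1162\right) \frac{1}{1152} \cdot 2 \cdot 64 = \left(- \frac{581}{576}\right) 128 = - \frac{1162}{9}$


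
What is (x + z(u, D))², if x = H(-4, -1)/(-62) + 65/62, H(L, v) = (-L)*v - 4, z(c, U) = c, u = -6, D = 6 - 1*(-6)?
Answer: 89401/3844 ≈ 23.257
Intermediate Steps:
D = 12 (D = 6 + 6 = 12)
H(L, v) = -4 - L*v (H(L, v) = -L*v - 4 = -4 - L*v)
x = 73/62 (x = (-4 - 1*(-4)*(-1))/(-62) + 65/62 = (-4 - 4)*(-1/62) + 65*(1/62) = -8*(-1/62) + 65/62 = 4/31 + 65/62 = 73/62 ≈ 1.1774)
(x + z(u, D))² = (73/62 - 6)² = (-299/62)² = 89401/3844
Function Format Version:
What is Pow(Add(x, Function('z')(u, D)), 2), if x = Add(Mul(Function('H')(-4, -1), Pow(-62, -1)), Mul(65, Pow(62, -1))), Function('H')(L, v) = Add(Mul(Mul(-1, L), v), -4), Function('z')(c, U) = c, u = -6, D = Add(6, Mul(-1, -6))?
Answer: Rational(89401, 3844) ≈ 23.257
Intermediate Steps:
D = 12 (D = Add(6, 6) = 12)
Function('H')(L, v) = Add(-4, Mul(-1, L, v)) (Function('H')(L, v) = Add(Mul(-1, L, v), -4) = Add(-4, Mul(-1, L, v)))
x = Rational(73, 62) (x = Add(Mul(Add(-4, Mul(-1, -4, -1)), Pow(-62, -1)), Mul(65, Pow(62, -1))) = Add(Mul(Add(-4, -4), Rational(-1, 62)), Mul(65, Rational(1, 62))) = Add(Mul(-8, Rational(-1, 62)), Rational(65, 62)) = Add(Rational(4, 31), Rational(65, 62)) = Rational(73, 62) ≈ 1.1774)
Pow(Add(x, Function('z')(u, D)), 2) = Pow(Add(Rational(73, 62), -6), 2) = Pow(Rational(-299, 62), 2) = Rational(89401, 3844)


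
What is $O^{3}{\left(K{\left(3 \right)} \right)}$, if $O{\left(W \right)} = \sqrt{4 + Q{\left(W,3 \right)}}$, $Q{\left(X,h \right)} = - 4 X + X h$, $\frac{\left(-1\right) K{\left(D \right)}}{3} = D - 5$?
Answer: $- 2 i \sqrt{2} \approx - 2.8284 i$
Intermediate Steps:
$K{\left(D \right)} = 15 - 3 D$ ($K{\left(D \right)} = - 3 \left(D - 5\right) = - 3 \left(-5 + D\right) = 15 - 3 D$)
$O{\left(W \right)} = \sqrt{4 - W}$ ($O{\left(W \right)} = \sqrt{4 + W \left(-4 + 3\right)} = \sqrt{4 + W \left(-1\right)} = \sqrt{4 - W}$)
$O^{3}{\left(K{\left(3 \right)} \right)} = \left(\sqrt{4 - \left(15 - 9\right)}\right)^{3} = \left(\sqrt{4 - 6}\right)^{3} = \left(\sqrt{-2}\right)^{3} = \left(i \sqrt{2}\right)^{3} = - 2 i \sqrt{2}$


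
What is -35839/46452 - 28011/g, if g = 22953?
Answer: -101132359/50772036 ≈ -1.9919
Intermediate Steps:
-35839/46452 - 28011/g = -35839/46452 - 28011/22953 = -35839*1/46452 - 28011*1/22953 = -35839/46452 - 9337/7651 = -101132359/50772036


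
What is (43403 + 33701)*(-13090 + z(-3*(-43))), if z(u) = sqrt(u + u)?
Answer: -1009291360 + 77104*sqrt(258) ≈ -1.0081e+9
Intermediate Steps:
z(u) = sqrt(2)*sqrt(u) (z(u) = sqrt(2*u) = sqrt(2)*sqrt(u))
(43403 + 33701)*(-13090 + z(-3*(-43))) = (43403 + 33701)*(-13090 + sqrt(2)*sqrt(-3*(-43))) = 77104*(-13090 + sqrt(2)*sqrt(129)) = 77104*(-13090 + sqrt(258)) = -1009291360 + 77104*sqrt(258)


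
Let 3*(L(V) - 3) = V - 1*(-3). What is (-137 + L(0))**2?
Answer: 17689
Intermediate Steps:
L(V) = 4 + V/3 (L(V) = 3 + (V - 1*(-3))/3 = 3 + (V + 3)/3 = 3 + (3 + V)/3 = 3 + (1 + V/3) = 4 + V/3)
(-137 + L(0))**2 = (-137 + (4 + (1/3)*0))**2 = (-137 + (4 + 0))**2 = (-137 + 4)**2 = (-133)**2 = 17689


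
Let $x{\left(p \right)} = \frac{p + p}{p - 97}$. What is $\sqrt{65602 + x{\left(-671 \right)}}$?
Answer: $\frac{\sqrt{151151034}}{48} \approx 256.13$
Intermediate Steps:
$x{\left(p \right)} = \frac{2 p}{-97 + p}$
$\sqrt{65602 + x{\left(-671 \right)}} = \sqrt{65602 + 2 \left(-671\right) \frac{1}{-97 - 671}} = \sqrt{65602 + 2 \left(-671\right) \frac{1}{-768}} = \sqrt{65602 + 2 \left(-671\right) \left(- \frac{1}{768}\right)} = \sqrt{65602 + \frac{671}{384}} = \sqrt{\frac{25191839}{384}} = \frac{\sqrt{151151034}}{48}$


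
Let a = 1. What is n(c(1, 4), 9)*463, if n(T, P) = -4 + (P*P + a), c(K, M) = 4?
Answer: 36114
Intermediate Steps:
n(T, P) = -3 + P² (n(T, P) = -4 + (P*P + 1) = -4 + (P² + 1) = -4 + (1 + P²) = -3 + P²)
n(c(1, 4), 9)*463 = (-3 + 9²)*463 = (-3 + 81)*463 = 78*463 = 36114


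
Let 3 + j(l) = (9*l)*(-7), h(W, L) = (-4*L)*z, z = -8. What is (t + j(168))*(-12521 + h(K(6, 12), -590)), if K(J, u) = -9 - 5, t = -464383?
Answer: 14914532970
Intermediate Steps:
K(J, u) = -14
h(W, L) = 32*L (h(W, L) = -4*L*(-8) = 32*L)
j(l) = -3 - 63*l (j(l) = -3 + (9*l)*(-7) = -3 - 63*l)
(t + j(168))*(-12521 + h(K(6, 12), -590)) = (-464383 + (-3 - 63*168))*(-12521 + 32*(-590)) = (-464383 + (-3 - 10584))*(-12521 - 18880) = (-464383 - 10587)*(-31401) = -474970*(-31401) = 14914532970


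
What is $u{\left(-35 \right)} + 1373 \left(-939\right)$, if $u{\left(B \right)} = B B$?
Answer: $-1288022$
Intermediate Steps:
$u{\left(B \right)} = B^{2}$
$u{\left(-35 \right)} + 1373 \left(-939\right) = \left(-35\right)^{2} + 1373 \left(-939\right) = 1225 - 1289247 = -1288022$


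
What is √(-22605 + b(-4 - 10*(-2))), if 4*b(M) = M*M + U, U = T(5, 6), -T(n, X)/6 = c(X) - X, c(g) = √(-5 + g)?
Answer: I*√90134/2 ≈ 150.11*I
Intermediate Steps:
T(n, X) = -6*√(-5 + X) + 6*X (T(n, X) = -6*(√(-5 + X) - X) = -6*√(-5 + X) + 6*X)
U = 30 (U = -6*√(-5 + 6) + 6*6 = -6*√1 + 36 = -6*1 + 36 = -6 + 36 = 30)
b(M) = 15/2 + M²/4 (b(M) = (M*M + 30)/4 = (M² + 30)/4 = (30 + M²)/4 = 15/2 + M²/4)
√(-22605 + b(-4 - 10*(-2))) = √(-22605 + (15/2 + (-4 - 10*(-2))²/4)) = √(-22605 + (15/2 + (-4 + 20)²/4)) = √(-22605 + (15/2 + (¼)*16²)) = √(-22605 + (15/2 + (¼)*256)) = √(-22605 + (15/2 + 64)) = √(-22605 + 143/2) = √(-45067/2) = I*√90134/2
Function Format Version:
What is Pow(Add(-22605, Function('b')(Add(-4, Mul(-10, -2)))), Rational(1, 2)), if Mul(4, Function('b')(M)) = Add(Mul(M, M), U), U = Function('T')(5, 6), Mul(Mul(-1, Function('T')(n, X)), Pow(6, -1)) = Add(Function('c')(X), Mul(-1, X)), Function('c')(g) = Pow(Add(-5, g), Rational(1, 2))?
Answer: Mul(Rational(1, 2), I, Pow(90134, Rational(1, 2))) ≈ Mul(150.11, I)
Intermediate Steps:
Function('T')(n, X) = Add(Mul(-6, Pow(Add(-5, X), Rational(1, 2))), Mul(6, X)) (Function('T')(n, X) = Mul(-6, Add(Pow(Add(-5, X), Rational(1, 2)), Mul(-1, X))) = Add(Mul(-6, Pow(Add(-5, X), Rational(1, 2))), Mul(6, X)))
U = 30 (U = Add(Mul(-6, Pow(Add(-5, 6), Rational(1, 2))), Mul(6, 6)) = Add(Mul(-6, Pow(1, Rational(1, 2))), 36) = Add(Mul(-6, 1), 36) = Add(-6, 36) = 30)
Function('b')(M) = Add(Rational(15, 2), Mul(Rational(1, 4), Pow(M, 2))) (Function('b')(M) = Mul(Rational(1, 4), Add(Mul(M, M), 30)) = Mul(Rational(1, 4), Add(Pow(M, 2), 30)) = Mul(Rational(1, 4), Add(30, Pow(M, 2))) = Add(Rational(15, 2), Mul(Rational(1, 4), Pow(M, 2))))
Pow(Add(-22605, Function('b')(Add(-4, Mul(-10, -2)))), Rational(1, 2)) = Pow(Add(-22605, Add(Rational(15, 2), Mul(Rational(1, 4), Pow(Add(-4, Mul(-10, -2)), 2)))), Rational(1, 2)) = Pow(Add(-22605, Add(Rational(15, 2), Mul(Rational(1, 4), Pow(Add(-4, 20), 2)))), Rational(1, 2)) = Pow(Add(-22605, Add(Rational(15, 2), Mul(Rational(1, 4), Pow(16, 2)))), Rational(1, 2)) = Pow(Add(-22605, Add(Rational(15, 2), Mul(Rational(1, 4), 256))), Rational(1, 2)) = Pow(Add(-22605, Add(Rational(15, 2), 64)), Rational(1, 2)) = Pow(Add(-22605, Rational(143, 2)), Rational(1, 2)) = Pow(Rational(-45067, 2), Rational(1, 2)) = Mul(Rational(1, 2), I, Pow(90134, Rational(1, 2)))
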